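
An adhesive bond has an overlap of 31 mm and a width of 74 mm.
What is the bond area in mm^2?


Bond area = overlap * width
= 31 * 74
= 2294 mm^2

2294


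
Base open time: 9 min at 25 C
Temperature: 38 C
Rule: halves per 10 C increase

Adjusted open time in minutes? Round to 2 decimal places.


Acceleration = 2^((38-25)/10) = 2.4623
Open time = 9 / 2.4623 = 3.66 min

3.66


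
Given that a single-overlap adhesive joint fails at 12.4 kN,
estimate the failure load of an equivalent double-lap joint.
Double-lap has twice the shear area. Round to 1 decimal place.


Double-lap factor = 2
Expected load = 12.4 * 2 = 24.8 kN

24.8


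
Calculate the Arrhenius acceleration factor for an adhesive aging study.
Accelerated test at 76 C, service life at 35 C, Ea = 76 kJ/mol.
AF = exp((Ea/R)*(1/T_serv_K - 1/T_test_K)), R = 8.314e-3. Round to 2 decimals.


T_test = 349.15 K, T_serv = 308.15 K
Ea/R = 76 / 0.008314 = 9141.21
AF = exp(9141.21 * (1/308.15 - 1/349.15))
= 32.57

32.57


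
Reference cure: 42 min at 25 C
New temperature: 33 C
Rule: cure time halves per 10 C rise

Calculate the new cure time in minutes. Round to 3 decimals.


factor = 2^((33-25)/10) = 1.7411
t_new = 42 / 1.7411 = 24.123 min

24.123


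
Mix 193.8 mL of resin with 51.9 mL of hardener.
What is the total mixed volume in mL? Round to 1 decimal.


Total = 193.8 + 51.9 = 245.7 mL

245.7


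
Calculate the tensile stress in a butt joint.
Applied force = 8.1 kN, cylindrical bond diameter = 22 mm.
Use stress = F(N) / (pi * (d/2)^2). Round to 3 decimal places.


A = pi * 11.0^2 = 380.1327 mm^2
sigma = 8100.0 / 380.1327 = 21.308 MPa

21.308


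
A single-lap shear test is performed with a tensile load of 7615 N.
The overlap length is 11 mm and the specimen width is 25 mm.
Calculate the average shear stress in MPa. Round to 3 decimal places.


Shear stress = F / (overlap * width)
= 7615 / (11 * 25)
= 7615 / 275
= 27.691 MPa

27.691


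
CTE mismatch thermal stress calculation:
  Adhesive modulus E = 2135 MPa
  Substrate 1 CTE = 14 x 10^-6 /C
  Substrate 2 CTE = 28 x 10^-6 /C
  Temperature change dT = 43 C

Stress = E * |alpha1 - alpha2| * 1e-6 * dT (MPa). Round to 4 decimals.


delta_alpha = |14 - 28| = 14 x 10^-6/C
Stress = 2135 * 14e-6 * 43
= 1.2853 MPa

1.2853


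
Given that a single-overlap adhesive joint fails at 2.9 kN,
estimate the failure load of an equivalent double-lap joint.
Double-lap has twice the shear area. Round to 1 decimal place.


Double-lap factor = 2
Expected load = 2.9 * 2 = 5.8 kN

5.8


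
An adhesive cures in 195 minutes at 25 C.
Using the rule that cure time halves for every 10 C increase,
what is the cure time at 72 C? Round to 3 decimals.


Factor = 2^((72 - 25) / 10) = 25.9921
Cure time = 195 / 25.9921
= 7.502 minutes

7.502


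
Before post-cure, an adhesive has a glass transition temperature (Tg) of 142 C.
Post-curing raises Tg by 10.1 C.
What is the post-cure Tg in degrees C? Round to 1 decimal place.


Tg_post = Tg_base + delta_Tg
= 142 + 10.1
= 152.1 C

152.1


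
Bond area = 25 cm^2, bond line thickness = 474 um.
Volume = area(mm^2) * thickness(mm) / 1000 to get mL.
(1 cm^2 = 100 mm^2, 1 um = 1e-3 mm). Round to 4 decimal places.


area_mm2 = 25 * 100 = 2500
blt_mm = 474 * 1e-3 = 0.474
vol_mm3 = 2500 * 0.474 = 1185.0
vol_mL = 1185.0 / 1000 = 1.1850 mL

1.1850


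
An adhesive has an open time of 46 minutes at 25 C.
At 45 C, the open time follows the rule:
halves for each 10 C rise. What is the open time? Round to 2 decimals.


Factor = 2^((45-25)/10) = 4.0000
Open time = 46 / 4.0000 = 11.50 min

11.50


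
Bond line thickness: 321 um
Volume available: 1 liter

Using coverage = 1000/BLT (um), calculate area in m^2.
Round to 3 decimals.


1 L = 1e6 mm^3, thickness = 321 um = 0.321 mm
Area = 1e6 / 0.321 mm^2 = (1e6 / 0.321) / 1e6 m^2 = 1000 / 321 m^2
= 3.115 m^2

3.115


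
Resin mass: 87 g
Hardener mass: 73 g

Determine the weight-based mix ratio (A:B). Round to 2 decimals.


Ratio = 87 / 73 = 1.19

1.19


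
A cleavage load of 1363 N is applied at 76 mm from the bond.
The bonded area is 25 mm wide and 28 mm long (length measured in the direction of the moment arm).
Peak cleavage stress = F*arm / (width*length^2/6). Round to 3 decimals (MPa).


Moment = 1363 * 76 = 103588 N*mm
Section modulus = 25 * 784 / 6 = 19600 / 6 mm^3
Stress = 103588 / (19600 / 6) = 621528 / 19600
= 31.711 MPa

31.711


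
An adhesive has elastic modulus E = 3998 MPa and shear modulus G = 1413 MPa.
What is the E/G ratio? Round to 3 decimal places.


E/G = 3998 / 1413 = 2.829

2.829


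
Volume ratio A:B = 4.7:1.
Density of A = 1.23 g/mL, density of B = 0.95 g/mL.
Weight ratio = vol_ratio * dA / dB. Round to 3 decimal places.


Wt ratio = 4.7 * 1.23 / 0.95
= 6.085

6.085


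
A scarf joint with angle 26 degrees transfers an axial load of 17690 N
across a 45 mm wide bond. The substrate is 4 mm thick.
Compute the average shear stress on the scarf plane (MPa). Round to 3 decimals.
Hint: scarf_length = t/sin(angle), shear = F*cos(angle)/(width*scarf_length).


scarf_length = 4 / sin(26 deg) = 9.1247 mm
cos(26 deg) = 0.898794
shear stress = 17690 * 0.898794 / (45 * 9.1247)
= 38.722 MPa

38.722


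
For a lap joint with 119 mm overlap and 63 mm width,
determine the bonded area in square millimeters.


Area = 119 * 63 = 7497 mm^2

7497


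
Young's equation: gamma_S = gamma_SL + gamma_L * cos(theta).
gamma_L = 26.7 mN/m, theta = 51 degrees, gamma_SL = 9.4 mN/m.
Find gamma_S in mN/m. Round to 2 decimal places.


cos(51 deg) = 0.629320
gamma_S = 9.4 + 26.7 * 0.629320
= 26.20 mN/m

26.20


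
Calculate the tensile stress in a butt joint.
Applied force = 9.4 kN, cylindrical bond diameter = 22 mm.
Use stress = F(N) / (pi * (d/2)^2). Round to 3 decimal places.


A = pi * 11.0^2 = 380.1327 mm^2
sigma = 9400.0 / 380.1327 = 24.728 MPa

24.728


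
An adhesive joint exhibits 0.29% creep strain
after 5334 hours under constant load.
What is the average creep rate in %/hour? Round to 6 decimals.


Creep rate = strain / time
= 0.29 / 5334
= 0.000054 %/h

0.000054


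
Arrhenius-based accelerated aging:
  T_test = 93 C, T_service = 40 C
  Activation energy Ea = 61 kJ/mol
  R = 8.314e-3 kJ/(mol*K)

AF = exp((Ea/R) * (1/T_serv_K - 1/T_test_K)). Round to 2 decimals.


T_test_K = 366.15, T_serv_K = 313.15
AF = exp((61/8.314e-3) * (1/313.15 - 1/366.15))
= 29.71

29.71


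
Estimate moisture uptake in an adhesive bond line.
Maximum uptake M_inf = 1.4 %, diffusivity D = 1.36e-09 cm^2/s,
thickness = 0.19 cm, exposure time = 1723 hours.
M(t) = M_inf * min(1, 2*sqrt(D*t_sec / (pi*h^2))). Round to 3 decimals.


Convert time: 1723 h = 6202800 s
ratio = min(1, 2*sqrt(1.36e-09*6202800/(pi*0.19^2)))
= 0.545462
M(t) = 1.4 * 0.545462 = 0.764%

0.764


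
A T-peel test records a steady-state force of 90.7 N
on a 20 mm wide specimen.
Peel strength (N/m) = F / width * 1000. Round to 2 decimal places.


Peel strength = 90.7 / 20 * 1000
= 4535.00 N/m

4535.00


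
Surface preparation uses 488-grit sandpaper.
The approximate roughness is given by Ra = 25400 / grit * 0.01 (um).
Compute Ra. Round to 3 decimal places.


Ra = 25400 / 488 * 0.01
= 254 / 488
= 0.520 um

0.520


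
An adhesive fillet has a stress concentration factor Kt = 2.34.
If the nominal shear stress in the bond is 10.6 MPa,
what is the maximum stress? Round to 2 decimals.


Max stress = 10.6 * 2.34 = 24.80 MPa

24.80


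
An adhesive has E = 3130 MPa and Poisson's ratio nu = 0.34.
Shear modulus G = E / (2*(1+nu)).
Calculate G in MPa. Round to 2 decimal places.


G = 3130 / (2*(1+0.34))
= 3130 / 2.68
= 1167.91 MPa

1167.91


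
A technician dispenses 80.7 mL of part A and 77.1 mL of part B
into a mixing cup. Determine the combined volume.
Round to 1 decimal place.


Combined volume = 80.7 + 77.1
= 157.8 mL

157.8


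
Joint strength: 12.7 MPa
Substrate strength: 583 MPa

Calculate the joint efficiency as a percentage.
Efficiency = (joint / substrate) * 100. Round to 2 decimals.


Efficiency = (12.7 / 583) * 100 = 2.18%

2.18


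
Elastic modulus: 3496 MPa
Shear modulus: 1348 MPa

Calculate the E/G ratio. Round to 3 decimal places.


E / G = 3496 / 1348 = 2.593

2.593


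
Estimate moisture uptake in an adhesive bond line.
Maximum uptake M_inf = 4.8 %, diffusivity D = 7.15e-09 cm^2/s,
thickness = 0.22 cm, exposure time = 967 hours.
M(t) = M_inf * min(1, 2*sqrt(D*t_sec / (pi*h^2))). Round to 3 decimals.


Convert time: 967 h = 3481200 s
ratio = min(1, 2*sqrt(7.15e-09*3481200/(pi*0.22^2)))
= 0.809189
M(t) = 4.8 * 0.809189 = 3.884%

3.884


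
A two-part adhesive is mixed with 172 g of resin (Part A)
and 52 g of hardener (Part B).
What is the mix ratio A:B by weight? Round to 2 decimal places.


Mix ratio = mass_A / mass_B
= 172 / 52
= 3.31

3.31


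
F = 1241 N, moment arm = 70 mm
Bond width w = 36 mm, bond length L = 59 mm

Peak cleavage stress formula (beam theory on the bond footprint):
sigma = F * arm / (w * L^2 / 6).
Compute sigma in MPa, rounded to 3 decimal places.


sigma = (1241 * 70) / (36 * 3481 / 6)
= 86870 * 6 / 125316
= 521220 / 125316
= 4.159 MPa

4.159


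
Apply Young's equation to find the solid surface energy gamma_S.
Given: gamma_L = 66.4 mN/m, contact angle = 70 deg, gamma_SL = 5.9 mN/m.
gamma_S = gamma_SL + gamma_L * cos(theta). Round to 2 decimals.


theta_rad = 70 * pi/180 = 1.221730
gamma_S = 5.9 + 66.4 * cos(1.221730)
= 28.61 mN/m

28.61


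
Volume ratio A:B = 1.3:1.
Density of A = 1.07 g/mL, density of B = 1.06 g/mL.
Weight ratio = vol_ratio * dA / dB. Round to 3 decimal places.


Wt ratio = 1.3 * 1.07 / 1.06
= 1.312

1.312


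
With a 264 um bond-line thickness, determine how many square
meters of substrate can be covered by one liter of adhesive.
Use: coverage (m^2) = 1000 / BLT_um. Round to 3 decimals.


Coverage = 1000 / 264 = 3.788 m^2

3.788


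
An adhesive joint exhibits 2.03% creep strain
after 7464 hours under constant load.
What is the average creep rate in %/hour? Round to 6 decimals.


Creep rate = strain / time
= 2.03 / 7464
= 0.000272 %/h

0.000272


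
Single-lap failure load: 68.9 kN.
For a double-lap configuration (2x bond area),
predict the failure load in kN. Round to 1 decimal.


Failure load = 68.9 * 2 = 137.8 kN

137.8


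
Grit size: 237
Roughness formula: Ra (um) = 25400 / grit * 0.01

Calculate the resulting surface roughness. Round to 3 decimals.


Ra = 25400 / 237 * 0.01
= 1.072 um

1.072


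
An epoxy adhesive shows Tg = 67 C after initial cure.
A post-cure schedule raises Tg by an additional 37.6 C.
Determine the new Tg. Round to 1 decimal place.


New Tg = 67 + 37.6
= 104.6 C

104.6


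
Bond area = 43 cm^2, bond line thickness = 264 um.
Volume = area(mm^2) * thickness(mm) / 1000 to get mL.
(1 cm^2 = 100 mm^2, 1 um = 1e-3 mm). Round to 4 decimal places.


area_mm2 = 43 * 100 = 4300
blt_mm = 264 * 1e-3 = 0.264
vol_mm3 = 4300 * 0.264 = 1135.2
vol_mL = 1135.2 / 1000 = 1.1352 mL

1.1352


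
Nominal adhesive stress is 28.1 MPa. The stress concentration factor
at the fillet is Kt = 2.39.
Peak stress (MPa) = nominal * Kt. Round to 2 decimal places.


Peak = 28.1 * 2.39 = 67.16 MPa

67.16


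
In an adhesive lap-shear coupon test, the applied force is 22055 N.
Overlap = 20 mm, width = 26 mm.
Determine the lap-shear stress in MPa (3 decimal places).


stress = F / (overlap * width)
= 22055 / (20 * 26)
= 42.413 MPa

42.413


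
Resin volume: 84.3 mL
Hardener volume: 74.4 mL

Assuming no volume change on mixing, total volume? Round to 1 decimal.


V_total = 84.3 + 74.4 = 158.7 mL

158.7


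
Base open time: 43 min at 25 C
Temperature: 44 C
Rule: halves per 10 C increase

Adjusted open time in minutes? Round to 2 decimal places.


Acceleration = 2^((44-25)/10) = 3.7321
Open time = 43 / 3.7321 = 11.52 min

11.52


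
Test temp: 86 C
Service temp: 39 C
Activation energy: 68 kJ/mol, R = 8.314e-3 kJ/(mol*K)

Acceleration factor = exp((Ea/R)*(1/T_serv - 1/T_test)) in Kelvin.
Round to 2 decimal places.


AF = exp((68/0.008314)*(1/312.15 - 1/359.15))
= 30.84

30.84


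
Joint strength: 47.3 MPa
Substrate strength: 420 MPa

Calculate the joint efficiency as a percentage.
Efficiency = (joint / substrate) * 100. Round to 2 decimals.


Efficiency = (47.3 / 420) * 100 = 11.26%

11.26


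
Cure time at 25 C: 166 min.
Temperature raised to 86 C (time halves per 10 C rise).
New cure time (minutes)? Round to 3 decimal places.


Acceleration factor = 2^(61/10) = 68.5935
New time = 166 / 68.5935 = 2.420 min

2.420


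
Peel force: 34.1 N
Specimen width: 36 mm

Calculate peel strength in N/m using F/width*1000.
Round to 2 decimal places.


Peel strength = 34.1 / 36 * 1000 = 947.22 N/m

947.22


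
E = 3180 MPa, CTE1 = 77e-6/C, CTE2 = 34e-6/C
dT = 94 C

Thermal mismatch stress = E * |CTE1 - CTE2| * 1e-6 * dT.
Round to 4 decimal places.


= 3180 * 43e-6 * 94
= 12.8536 MPa

12.8536


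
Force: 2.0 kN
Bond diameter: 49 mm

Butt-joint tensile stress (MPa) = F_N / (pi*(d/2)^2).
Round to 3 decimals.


F_N = 2.0 * 1000 = 2000.0 N
A = pi*(24.5)^2 = 1885.7410 mm^2
stress = 2000.0 / 1885.7410 = 1.061 MPa

1.061


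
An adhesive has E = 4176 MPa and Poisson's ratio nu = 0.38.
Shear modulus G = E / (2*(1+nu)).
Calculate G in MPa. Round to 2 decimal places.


G = 4176 / (2*(1+0.38))
= 4176 / 2.76
= 1513.04 MPa

1513.04


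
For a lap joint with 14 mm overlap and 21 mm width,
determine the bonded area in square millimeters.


Area = 14 * 21 = 294 mm^2

294


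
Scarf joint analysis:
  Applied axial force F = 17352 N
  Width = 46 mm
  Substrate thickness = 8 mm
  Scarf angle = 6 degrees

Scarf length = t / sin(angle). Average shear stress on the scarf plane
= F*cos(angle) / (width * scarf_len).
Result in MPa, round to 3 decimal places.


Scarf length = 8 / sin(6 deg) = 76.5342 mm
cos(6 deg) = 0.994522
Shear = 17352 * 0.994522 / (46 * 76.5342)
= 4.902 MPa

4.902


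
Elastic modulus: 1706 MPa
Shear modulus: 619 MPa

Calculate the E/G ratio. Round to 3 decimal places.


E / G = 1706 / 619 = 2.756

2.756


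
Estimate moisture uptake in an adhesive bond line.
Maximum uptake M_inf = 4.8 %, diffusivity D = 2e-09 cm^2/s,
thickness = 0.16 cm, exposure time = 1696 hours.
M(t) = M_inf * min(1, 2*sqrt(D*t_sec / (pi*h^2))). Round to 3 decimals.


Convert time: 1696 h = 6105600 s
ratio = min(1, 2*sqrt(2e-09*6105600/(pi*0.16^2)))
= 0.779317
M(t) = 4.8 * 0.779317 = 3.741%

3.741


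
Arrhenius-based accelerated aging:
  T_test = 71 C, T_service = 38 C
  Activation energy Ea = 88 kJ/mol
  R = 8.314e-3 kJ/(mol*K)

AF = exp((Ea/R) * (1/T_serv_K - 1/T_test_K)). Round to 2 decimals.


T_test_K = 344.15, T_serv_K = 311.15
AF = exp((88/8.314e-3) * (1/311.15 - 1/344.15))
= 26.10

26.10


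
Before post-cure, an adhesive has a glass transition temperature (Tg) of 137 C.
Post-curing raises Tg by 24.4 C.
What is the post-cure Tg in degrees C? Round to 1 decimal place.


Tg_post = Tg_base + delta_Tg
= 137 + 24.4
= 161.4 C

161.4


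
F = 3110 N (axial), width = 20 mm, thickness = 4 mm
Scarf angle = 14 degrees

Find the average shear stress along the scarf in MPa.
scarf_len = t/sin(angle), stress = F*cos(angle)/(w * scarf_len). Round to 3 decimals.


scarf_len = 4/sin(14 deg) = 16.5343
cos(14 deg) = 0.970296
stress = 3110*0.970296/(20*16.5343) = 9.125 MPa

9.125


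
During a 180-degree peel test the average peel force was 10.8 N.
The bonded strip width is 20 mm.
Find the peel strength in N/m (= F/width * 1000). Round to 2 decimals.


Peel strength = F/width * 1000
= 10.8 / 20 * 1000
= 540.00 N/m

540.00


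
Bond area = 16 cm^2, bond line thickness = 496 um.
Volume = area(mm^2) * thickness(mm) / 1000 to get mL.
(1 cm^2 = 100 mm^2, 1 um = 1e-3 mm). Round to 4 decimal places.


area_mm2 = 16 * 100 = 1600
blt_mm = 496 * 1e-3 = 0.496
vol_mm3 = 1600 * 0.496 = 793.6
vol_mL = 793.6 / 1000 = 0.7936 mL

0.7936


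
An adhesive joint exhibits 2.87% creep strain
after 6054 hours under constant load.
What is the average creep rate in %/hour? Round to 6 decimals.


Creep rate = strain / time
= 2.87 / 6054
= 0.000474 %/h

0.000474


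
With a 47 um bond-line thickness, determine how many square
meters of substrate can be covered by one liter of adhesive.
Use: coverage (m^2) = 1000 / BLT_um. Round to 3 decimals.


Coverage = 1000 / 47 = 21.277 m^2

21.277


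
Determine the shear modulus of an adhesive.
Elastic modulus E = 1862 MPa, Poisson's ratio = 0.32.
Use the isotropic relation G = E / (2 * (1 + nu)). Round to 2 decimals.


G = 1862 / (2*(1+0.32)) = 1862 / 2.64
= 705.30 MPa

705.30


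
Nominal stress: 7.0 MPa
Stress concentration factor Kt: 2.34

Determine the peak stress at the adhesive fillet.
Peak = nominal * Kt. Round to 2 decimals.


Peak stress = 7.0 * 2.34
= 16.38 MPa

16.38


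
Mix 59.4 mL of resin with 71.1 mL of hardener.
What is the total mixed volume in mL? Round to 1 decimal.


Total = 59.4 + 71.1 = 130.5 mL

130.5


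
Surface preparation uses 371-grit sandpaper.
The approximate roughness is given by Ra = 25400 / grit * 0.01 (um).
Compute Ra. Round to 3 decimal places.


Ra = 25400 / 371 * 0.01
= 254 / 371
= 0.685 um

0.685


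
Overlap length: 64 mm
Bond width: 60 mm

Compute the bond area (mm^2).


Bond area = 64 * 60 = 3840 mm^2

3840


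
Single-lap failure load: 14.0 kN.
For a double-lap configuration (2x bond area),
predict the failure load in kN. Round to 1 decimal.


Failure load = 14.0 * 2 = 28.0 kN

28.0


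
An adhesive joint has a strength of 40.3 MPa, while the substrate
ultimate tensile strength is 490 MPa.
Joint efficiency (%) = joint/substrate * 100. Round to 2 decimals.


Efficiency = 40.3 / 490 * 100
= 8.22%

8.22


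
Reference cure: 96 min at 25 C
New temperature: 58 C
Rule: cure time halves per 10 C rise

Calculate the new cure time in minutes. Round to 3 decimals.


factor = 2^((58-25)/10) = 9.8492
t_new = 96 / 9.8492 = 9.747 min

9.747


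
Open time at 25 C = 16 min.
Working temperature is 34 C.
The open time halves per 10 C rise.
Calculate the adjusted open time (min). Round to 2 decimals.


factor = 2^((34 - 25) / 10) = 1.8661
ot = 16 / 1.8661 = 8.57 min

8.57


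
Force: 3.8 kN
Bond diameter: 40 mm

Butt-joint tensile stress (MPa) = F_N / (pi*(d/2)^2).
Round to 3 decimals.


F_N = 3.8 * 1000 = 3800.0 N
A = pi*(20.0)^2 = 1256.6371 mm^2
stress = 3800.0 / 1256.6371 = 3.024 MPa

3.024


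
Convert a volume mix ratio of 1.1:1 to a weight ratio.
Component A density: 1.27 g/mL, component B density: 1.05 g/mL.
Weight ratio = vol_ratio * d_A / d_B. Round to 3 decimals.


= 1.1 * 1.27 / 1.05 = 1.330

1.330


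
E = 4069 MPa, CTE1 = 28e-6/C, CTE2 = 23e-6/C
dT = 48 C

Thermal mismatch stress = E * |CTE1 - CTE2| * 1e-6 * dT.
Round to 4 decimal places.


= 4069 * 5e-6 * 48
= 0.9766 MPa

0.9766


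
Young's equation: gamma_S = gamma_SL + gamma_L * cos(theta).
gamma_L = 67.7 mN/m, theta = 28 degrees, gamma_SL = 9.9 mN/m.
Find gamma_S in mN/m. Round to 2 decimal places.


cos(28 deg) = 0.882948
gamma_S = 9.9 + 67.7 * 0.882948
= 69.68 mN/m

69.68


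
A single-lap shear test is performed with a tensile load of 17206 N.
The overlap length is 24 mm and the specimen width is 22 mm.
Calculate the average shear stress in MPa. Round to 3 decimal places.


Shear stress = F / (overlap * width)
= 17206 / (24 * 22)
= 17206 / 528
= 32.587 MPa

32.587


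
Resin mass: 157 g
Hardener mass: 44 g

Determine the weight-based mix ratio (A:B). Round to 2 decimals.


Ratio = 157 / 44 = 3.57

3.57


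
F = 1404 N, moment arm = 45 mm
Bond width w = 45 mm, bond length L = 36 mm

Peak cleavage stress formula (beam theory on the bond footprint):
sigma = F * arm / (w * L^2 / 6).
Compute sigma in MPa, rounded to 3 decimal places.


sigma = (1404 * 45) / (45 * 1296 / 6)
= 63180 * 6 / 58320
= 379080 / 58320
= 6.500 MPa

6.500


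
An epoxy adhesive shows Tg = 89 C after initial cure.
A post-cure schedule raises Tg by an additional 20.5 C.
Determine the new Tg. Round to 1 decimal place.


New Tg = 89 + 20.5
= 109.5 C

109.5


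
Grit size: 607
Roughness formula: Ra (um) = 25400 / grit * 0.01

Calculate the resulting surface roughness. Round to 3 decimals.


Ra = 25400 / 607 * 0.01
= 0.418 um

0.418


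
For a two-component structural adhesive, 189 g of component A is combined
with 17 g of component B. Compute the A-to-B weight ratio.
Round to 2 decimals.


Weight ratio A:B = 189 / 17
= 11.12

11.12


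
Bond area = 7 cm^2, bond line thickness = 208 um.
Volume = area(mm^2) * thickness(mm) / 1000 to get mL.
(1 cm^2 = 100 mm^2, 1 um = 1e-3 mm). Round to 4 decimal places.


area_mm2 = 7 * 100 = 700
blt_mm = 208 * 1e-3 = 0.208
vol_mm3 = 700 * 0.208 = 145.6
vol_mL = 145.6 / 1000 = 0.1456 mL

0.1456


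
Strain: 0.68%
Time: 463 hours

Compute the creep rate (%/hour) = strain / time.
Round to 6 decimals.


Creep rate = 0.68 / 463
= 0.001469 %/h

0.001469


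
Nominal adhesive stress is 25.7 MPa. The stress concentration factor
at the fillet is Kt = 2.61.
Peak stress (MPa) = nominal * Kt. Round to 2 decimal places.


Peak = 25.7 * 2.61 = 67.08 MPa

67.08


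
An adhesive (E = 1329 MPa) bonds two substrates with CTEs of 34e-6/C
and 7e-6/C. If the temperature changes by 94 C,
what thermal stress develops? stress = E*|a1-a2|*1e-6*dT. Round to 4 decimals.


Stress = 1329 * |34 - 7| * 1e-6 * 94
= 3.3730 MPa

3.3730


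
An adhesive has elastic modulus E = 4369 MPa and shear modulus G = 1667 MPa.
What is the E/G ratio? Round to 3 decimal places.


E/G = 4369 / 1667 = 2.621

2.621


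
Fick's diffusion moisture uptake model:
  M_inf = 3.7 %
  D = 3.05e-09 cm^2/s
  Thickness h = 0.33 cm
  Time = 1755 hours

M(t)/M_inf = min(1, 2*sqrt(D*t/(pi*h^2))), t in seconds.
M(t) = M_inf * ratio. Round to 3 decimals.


t_sec = 1755 * 3600 = 6318000
ratio = 2*sqrt(3.05e-09*6318000/(pi*0.33^2))
= min(1, 0.474658)
= 0.474658
M(t) = 3.7 * 0.474658 = 1.756 %

1.756


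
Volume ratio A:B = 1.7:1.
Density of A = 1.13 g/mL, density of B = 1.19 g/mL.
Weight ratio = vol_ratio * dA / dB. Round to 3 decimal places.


Wt ratio = 1.7 * 1.13 / 1.19
= 1.614

1.614


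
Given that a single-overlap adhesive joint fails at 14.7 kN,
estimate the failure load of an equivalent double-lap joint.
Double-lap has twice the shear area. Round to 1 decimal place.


Double-lap factor = 2
Expected load = 14.7 * 2 = 29.4 kN

29.4


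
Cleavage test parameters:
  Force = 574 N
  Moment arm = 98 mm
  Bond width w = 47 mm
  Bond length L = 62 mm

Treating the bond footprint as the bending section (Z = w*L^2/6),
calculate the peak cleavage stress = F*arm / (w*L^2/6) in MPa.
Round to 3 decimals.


M = 574 * 98 = 56252 N*mm
Z = 47 * 62^2 / 6 = 180668 / 6 mm^3
sigma = M / Z = 6 * 56252 / 180668 = 337512 / 180668
= 1.868 MPa

1.868


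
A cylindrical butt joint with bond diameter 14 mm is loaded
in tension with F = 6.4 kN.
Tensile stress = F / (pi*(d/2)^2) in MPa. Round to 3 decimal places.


Area = pi * (14/2)^2 = 153.9380 mm^2
Stress = 6.4*1000 / 153.9380
= 41.575 MPa

41.575


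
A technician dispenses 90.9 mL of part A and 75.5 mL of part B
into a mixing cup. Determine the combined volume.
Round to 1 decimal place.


Combined volume = 90.9 + 75.5
= 166.4 mL

166.4


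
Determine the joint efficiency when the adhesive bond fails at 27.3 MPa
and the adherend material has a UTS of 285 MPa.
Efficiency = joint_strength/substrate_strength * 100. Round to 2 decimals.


Joint efficiency = 27.3 / 285 * 100
= 9.58%

9.58


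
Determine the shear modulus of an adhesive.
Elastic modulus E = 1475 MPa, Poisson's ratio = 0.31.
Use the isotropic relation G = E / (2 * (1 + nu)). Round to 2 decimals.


G = 1475 / (2*(1+0.31)) = 1475 / 2.62
= 562.98 MPa

562.98


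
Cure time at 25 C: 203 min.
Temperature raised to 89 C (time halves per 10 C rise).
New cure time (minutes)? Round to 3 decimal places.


Acceleration factor = 2^(64/10) = 84.4485
New time = 203 / 84.4485 = 2.404 min

2.404


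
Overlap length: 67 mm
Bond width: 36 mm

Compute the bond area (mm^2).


Bond area = 67 * 36 = 2412 mm^2

2412


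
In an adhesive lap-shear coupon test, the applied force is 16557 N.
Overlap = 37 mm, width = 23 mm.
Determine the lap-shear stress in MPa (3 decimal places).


stress = F / (overlap * width)
= 16557 / (37 * 23)
= 19.456 MPa

19.456


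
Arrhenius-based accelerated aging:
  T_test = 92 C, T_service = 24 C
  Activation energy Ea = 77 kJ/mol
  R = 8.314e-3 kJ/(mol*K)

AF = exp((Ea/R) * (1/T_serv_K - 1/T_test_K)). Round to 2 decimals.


T_test_K = 365.15, T_serv_K = 297.15
AF = exp((77/8.314e-3) * (1/297.15 - 1/365.15))
= 331.69

331.69


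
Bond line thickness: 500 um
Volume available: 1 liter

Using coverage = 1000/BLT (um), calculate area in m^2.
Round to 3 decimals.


1 L = 1e6 mm^3, thickness = 500 um = 0.5 mm
Area = 1e6 / 0.5 mm^2 = (1e6 / 0.5) / 1e6 m^2 = 1000 / 500 m^2
= 2.000 m^2

2.000


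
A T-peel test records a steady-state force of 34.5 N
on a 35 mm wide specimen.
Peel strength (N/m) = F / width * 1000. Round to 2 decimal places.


Peel strength = 34.5 / 35 * 1000
= 985.71 N/m

985.71


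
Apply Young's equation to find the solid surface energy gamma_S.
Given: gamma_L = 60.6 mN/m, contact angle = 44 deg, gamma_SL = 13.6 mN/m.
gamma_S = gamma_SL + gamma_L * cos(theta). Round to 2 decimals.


theta_rad = 44 * pi/180 = 0.767945
gamma_S = 13.6 + 60.6 * cos(0.767945)
= 57.19 mN/m

57.19


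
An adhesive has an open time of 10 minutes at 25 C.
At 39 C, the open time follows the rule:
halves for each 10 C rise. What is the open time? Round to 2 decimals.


Factor = 2^((39-25)/10) = 2.6390
Open time = 10 / 2.6390 = 3.79 min

3.79


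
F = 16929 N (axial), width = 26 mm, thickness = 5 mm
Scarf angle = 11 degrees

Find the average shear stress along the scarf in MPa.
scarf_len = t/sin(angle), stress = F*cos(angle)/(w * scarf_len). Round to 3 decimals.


scarf_len = 5/sin(11 deg) = 26.2042
cos(11 deg) = 0.981627
stress = 16929*0.981627/(26*26.2042) = 24.391 MPa

24.391


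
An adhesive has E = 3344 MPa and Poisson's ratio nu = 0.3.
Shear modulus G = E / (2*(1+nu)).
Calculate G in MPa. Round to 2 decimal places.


G = 3344 / (2*(1+0.3))
= 3344 / 2.60
= 1286.15 MPa

1286.15


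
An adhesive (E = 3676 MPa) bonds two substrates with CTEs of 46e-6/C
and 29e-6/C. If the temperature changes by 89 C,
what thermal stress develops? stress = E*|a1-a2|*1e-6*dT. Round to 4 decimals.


Stress = 3676 * |46 - 29| * 1e-6 * 89
= 5.5618 MPa

5.5618


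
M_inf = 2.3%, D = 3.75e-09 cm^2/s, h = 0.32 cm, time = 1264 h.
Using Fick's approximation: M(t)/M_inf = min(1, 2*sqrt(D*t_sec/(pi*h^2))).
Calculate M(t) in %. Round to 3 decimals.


t = 4550400 s
ratio = min(1, 2*sqrt(3.75e-09*4550400/(pi*0.1024)))
= 0.460623
M(t) = 2.3 * 0.460623 = 1.059%

1.059


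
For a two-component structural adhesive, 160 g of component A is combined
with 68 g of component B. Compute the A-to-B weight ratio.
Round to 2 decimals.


Weight ratio A:B = 160 / 68
= 2.35

2.35


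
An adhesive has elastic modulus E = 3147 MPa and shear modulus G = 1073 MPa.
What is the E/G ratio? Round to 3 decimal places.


E/G = 3147 / 1073 = 2.933

2.933


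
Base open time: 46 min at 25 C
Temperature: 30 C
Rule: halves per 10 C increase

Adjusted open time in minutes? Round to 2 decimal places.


Acceleration = 2^((30-25)/10) = 1.4142
Open time = 46 / 1.4142 = 32.53 min

32.53


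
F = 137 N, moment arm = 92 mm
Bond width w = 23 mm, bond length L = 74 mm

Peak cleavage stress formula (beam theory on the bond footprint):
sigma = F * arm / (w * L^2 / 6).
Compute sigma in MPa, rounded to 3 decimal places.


sigma = (137 * 92) / (23 * 5476 / 6)
= 12604 * 6 / 125948
= 75624 / 125948
= 0.600 MPa

0.600


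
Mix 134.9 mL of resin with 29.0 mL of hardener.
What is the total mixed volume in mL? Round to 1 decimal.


Total = 134.9 + 29.0 = 163.9 mL

163.9


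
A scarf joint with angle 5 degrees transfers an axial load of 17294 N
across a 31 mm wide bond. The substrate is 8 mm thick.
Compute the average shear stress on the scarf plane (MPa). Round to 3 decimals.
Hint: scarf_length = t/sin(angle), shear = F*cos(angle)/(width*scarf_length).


scarf_length = 8 / sin(5 deg) = 91.7897 mm
cos(5 deg) = 0.996195
shear stress = 17294 * 0.996195 / (31 * 91.7897)
= 6.055 MPa

6.055


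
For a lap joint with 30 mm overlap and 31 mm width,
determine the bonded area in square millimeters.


Area = 30 * 31 = 930 mm^2

930


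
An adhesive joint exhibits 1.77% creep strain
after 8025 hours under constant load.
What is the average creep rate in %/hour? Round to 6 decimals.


Creep rate = strain / time
= 1.77 / 8025
= 0.000221 %/h

0.000221


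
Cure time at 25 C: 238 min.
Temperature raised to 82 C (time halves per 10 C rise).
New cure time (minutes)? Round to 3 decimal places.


Acceleration factor = 2^(57/10) = 51.9842
New time = 238 / 51.9842 = 4.578 min

4.578


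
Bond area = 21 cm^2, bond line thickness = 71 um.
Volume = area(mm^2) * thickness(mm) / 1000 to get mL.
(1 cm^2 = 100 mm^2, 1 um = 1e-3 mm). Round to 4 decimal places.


area_mm2 = 21 * 100 = 2100
blt_mm = 71 * 1e-3 = 0.071
vol_mm3 = 2100 * 0.071 = 149.1
vol_mL = 149.1 / 1000 = 0.1491 mL

0.1491


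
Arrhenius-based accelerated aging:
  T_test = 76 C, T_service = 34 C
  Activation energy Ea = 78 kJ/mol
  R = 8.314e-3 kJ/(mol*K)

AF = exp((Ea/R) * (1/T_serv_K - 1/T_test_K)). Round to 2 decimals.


T_test_K = 349.15, T_serv_K = 307.15
AF = exp((78/8.314e-3) * (1/307.15 - 1/349.15))
= 39.42

39.42


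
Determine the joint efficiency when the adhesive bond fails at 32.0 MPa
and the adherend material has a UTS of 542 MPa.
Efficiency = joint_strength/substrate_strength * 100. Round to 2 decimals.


Joint efficiency = 32.0 / 542 * 100
= 5.90%

5.90


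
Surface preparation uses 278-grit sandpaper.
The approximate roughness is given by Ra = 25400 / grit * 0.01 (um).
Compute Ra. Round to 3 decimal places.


Ra = 25400 / 278 * 0.01
= 254 / 278
= 0.914 um

0.914


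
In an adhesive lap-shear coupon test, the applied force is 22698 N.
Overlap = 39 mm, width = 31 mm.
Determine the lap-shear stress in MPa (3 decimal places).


stress = F / (overlap * width)
= 22698 / (39 * 31)
= 18.774 MPa

18.774


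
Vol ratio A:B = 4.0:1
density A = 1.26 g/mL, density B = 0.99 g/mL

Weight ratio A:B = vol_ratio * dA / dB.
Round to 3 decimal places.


Weight ratio = 4.0 * 1.26 / 0.99
= 5.091

5.091


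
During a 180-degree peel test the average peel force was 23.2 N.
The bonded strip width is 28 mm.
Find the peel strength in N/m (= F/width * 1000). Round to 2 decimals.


Peel strength = F/width * 1000
= 23.2 / 28 * 1000
= 828.57 N/m

828.57


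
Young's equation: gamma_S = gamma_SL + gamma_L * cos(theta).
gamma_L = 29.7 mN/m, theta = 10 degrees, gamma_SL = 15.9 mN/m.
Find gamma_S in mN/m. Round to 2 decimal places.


cos(10 deg) = 0.984808
gamma_S = 15.9 + 29.7 * 0.984808
= 45.15 mN/m

45.15


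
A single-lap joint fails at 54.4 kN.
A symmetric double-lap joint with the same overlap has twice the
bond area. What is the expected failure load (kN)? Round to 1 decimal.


Double-lap load = 2 * 54.4 = 108.8 kN

108.8


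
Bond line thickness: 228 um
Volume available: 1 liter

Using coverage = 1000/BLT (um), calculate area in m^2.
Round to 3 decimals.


1 L = 1e6 mm^3, thickness = 228 um = 0.228 mm
Area = 1e6 / 0.228 mm^2 = (1e6 / 0.228) / 1e6 m^2 = 1000 / 228 m^2
= 4.386 m^2

4.386


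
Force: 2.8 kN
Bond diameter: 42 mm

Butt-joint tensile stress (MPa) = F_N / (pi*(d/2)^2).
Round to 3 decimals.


F_N = 2.8 * 1000 = 2800.0 N
A = pi*(21.0)^2 = 1385.4424 mm^2
stress = 2800.0 / 1385.4424 = 2.021 MPa

2.021


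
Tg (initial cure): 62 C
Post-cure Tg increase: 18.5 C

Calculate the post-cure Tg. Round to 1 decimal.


Post-cure Tg = 62 + 18.5 = 80.5 C

80.5


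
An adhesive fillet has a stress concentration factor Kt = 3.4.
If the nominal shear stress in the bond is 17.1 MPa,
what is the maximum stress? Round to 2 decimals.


Max stress = 17.1 * 3.4 = 58.14 MPa

58.14


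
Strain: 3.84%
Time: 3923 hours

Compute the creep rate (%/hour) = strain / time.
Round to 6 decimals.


Creep rate = 3.84 / 3923
= 0.000979 %/h

0.000979


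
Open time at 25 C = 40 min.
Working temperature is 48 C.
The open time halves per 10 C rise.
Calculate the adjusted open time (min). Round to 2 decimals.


factor = 2^((48 - 25) / 10) = 4.9246
ot = 40 / 4.9246 = 8.12 min

8.12


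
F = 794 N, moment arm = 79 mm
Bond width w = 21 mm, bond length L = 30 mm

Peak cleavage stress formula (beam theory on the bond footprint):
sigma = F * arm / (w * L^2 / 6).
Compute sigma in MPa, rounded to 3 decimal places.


sigma = (794 * 79) / (21 * 900 / 6)
= 62726 * 6 / 18900
= 376356 / 18900
= 19.913 MPa

19.913


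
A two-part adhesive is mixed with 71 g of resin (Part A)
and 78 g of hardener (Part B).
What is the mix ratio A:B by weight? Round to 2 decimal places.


Mix ratio = mass_A / mass_B
= 71 / 78
= 0.91

0.91


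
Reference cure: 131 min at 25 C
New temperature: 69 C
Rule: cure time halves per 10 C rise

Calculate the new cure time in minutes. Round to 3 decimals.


factor = 2^((69-25)/10) = 21.1121
t_new = 131 / 21.1121 = 6.205 min

6.205


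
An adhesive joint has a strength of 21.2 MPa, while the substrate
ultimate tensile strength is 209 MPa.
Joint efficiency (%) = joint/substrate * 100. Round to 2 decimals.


Efficiency = 21.2 / 209 * 100
= 10.14%

10.14


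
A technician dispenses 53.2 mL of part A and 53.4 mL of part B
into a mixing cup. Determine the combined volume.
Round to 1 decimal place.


Combined volume = 53.2 + 53.4
= 106.6 mL

106.6


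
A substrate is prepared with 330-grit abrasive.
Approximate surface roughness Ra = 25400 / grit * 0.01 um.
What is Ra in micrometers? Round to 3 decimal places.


Ra = 25400 / 330 * 0.01 = 0.770 um

0.770


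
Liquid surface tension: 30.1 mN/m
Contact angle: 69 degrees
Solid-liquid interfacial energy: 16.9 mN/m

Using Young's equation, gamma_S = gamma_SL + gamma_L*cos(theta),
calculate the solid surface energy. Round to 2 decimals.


gamma_S = 16.9 + 30.1 * cos(69)
= 27.69 mN/m

27.69


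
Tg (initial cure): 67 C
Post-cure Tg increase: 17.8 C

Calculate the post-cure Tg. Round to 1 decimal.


Post-cure Tg = 67 + 17.8 = 84.8 C

84.8


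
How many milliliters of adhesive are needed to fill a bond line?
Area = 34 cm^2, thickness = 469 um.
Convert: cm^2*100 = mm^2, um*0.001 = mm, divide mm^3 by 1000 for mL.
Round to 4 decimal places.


= (34 * 100) * (469 * 0.001) / 1000
= 1.5946 mL

1.5946


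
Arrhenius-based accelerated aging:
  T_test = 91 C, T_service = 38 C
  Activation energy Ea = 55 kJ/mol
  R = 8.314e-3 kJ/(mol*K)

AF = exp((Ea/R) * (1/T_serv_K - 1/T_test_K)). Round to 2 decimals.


T_test_K = 364.15, T_serv_K = 311.15
AF = exp((55/8.314e-3) * (1/311.15 - 1/364.15))
= 22.07

22.07


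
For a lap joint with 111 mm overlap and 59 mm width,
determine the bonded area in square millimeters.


Area = 111 * 59 = 6549 mm^2

6549


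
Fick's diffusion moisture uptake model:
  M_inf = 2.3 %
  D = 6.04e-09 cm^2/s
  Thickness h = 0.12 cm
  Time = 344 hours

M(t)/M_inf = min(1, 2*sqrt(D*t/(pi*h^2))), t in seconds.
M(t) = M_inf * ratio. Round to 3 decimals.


t_sec = 344 * 3600 = 1238400
ratio = 2*sqrt(6.04e-09*1238400/(pi*0.12^2))
= min(1, 0.813248)
= 0.813248
M(t) = 2.3 * 0.813248 = 1.870 %

1.870


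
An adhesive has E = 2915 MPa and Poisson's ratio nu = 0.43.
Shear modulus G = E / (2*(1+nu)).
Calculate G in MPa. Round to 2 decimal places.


G = 2915 / (2*(1+0.43))
= 2915 / 2.86
= 1019.23 MPa

1019.23


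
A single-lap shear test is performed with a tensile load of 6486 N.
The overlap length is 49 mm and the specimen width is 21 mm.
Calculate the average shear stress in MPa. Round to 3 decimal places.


Shear stress = F / (overlap * width)
= 6486 / (49 * 21)
= 6486 / 1029
= 6.303 MPa

6.303


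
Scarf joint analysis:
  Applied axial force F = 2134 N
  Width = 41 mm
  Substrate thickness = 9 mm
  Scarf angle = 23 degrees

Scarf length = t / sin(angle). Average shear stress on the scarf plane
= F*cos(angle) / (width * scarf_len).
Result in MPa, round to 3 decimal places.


Scarf length = 9 / sin(23 deg) = 23.0337 mm
cos(23 deg) = 0.920505
Shear = 2134 * 0.920505 / (41 * 23.0337)
= 2.080 MPa

2.080


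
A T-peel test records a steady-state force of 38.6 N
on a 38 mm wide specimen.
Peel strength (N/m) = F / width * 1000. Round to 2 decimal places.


Peel strength = 38.6 / 38 * 1000
= 1015.79 N/m

1015.79


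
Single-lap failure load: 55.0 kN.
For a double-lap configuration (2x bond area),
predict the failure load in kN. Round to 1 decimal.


Failure load = 55.0 * 2 = 110.0 kN

110.0


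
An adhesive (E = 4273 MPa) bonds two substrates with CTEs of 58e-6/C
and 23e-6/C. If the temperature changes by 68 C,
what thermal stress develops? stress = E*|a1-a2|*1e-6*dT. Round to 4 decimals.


Stress = 4273 * |58 - 23| * 1e-6 * 68
= 10.1697 MPa

10.1697


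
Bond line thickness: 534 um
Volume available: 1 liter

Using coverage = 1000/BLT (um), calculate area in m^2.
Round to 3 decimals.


1 L = 1e6 mm^3, thickness = 534 um = 0.534 mm
Area = 1e6 / 0.534 mm^2 = (1e6 / 0.534) / 1e6 m^2 = 1000 / 534 m^2
= 1.873 m^2

1.873


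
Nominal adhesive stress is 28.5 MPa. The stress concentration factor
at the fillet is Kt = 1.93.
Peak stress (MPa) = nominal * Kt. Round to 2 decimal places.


Peak = 28.5 * 1.93 = 55.01 MPa

55.01


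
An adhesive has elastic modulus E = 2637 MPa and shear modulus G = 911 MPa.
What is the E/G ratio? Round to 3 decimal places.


E/G = 2637 / 911 = 2.895

2.895


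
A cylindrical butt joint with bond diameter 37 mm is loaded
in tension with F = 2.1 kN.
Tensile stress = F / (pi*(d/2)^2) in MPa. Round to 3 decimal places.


Area = pi * (37/2)^2 = 1075.2101 mm^2
Stress = 2.1*1000 / 1075.2101
= 1.953 MPa

1.953


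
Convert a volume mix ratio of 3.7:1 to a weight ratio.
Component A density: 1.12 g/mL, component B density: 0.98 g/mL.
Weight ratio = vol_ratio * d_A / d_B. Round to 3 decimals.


= 3.7 * 1.12 / 0.98 = 4.229

4.229


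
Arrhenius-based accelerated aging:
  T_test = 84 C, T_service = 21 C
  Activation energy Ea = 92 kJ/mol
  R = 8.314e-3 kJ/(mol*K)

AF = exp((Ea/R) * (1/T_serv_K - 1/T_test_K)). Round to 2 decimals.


T_test_K = 357.15, T_serv_K = 294.15
AF = exp((92/8.314e-3) * (1/294.15 - 1/357.15))
= 761.95

761.95


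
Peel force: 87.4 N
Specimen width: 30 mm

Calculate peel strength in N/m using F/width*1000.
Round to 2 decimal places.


Peel strength = 87.4 / 30 * 1000 = 2913.33 N/m

2913.33


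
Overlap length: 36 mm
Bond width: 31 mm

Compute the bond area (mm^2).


Bond area = 36 * 31 = 1116 mm^2

1116


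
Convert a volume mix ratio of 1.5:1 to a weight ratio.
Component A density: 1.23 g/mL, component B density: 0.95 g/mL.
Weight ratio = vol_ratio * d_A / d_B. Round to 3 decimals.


= 1.5 * 1.23 / 0.95 = 1.942

1.942


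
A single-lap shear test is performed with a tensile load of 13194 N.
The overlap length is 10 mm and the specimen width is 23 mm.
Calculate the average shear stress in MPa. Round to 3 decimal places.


Shear stress = F / (overlap * width)
= 13194 / (10 * 23)
= 13194 / 230
= 57.365 MPa

57.365


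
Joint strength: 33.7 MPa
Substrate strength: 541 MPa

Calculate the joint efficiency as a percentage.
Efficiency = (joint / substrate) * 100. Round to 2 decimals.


Efficiency = (33.7 / 541) * 100 = 6.23%

6.23
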